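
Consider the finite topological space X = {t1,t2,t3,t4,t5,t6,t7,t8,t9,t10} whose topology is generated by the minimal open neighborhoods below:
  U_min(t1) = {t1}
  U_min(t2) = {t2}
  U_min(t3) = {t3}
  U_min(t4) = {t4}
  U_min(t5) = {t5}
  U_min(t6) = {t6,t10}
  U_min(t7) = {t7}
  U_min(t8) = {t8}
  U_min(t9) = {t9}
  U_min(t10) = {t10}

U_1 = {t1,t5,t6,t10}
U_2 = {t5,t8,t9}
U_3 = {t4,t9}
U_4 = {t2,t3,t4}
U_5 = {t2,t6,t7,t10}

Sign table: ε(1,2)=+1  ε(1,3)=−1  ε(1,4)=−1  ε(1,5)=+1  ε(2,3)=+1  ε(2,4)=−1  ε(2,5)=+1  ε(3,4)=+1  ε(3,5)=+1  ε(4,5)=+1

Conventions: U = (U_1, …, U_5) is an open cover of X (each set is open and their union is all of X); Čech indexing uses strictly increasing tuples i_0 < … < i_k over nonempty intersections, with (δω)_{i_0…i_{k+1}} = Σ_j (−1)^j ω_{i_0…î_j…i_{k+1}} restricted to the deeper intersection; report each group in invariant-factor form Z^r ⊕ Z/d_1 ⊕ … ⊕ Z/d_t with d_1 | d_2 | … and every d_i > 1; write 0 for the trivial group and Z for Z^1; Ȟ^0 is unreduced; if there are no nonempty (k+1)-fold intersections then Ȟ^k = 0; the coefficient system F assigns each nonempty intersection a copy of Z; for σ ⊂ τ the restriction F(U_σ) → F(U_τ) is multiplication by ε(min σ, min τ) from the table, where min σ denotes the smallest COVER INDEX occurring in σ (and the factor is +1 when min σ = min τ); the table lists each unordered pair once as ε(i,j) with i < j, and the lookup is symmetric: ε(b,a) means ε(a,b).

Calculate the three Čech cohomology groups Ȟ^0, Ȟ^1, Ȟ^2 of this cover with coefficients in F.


nerve simplices:
  U12={t5} U15={t6,t10} U23={t9} U34={t4} U45={t2}
C dims 5,5; δ0: rk 4, SNF 1^4
degree 0: 5−4−0 = 1 → Ȟ^0 ≅ Z
degree 1: 5−0−4 = 1 → Ȟ^1 ≅ Z
degree 2: 0−0−0 = 0 → Ȟ^2 ≅ 0

Ȟ^0 ≅ Z; Ȟ^1 ≅ Z; Ȟ^2 ≅ 0


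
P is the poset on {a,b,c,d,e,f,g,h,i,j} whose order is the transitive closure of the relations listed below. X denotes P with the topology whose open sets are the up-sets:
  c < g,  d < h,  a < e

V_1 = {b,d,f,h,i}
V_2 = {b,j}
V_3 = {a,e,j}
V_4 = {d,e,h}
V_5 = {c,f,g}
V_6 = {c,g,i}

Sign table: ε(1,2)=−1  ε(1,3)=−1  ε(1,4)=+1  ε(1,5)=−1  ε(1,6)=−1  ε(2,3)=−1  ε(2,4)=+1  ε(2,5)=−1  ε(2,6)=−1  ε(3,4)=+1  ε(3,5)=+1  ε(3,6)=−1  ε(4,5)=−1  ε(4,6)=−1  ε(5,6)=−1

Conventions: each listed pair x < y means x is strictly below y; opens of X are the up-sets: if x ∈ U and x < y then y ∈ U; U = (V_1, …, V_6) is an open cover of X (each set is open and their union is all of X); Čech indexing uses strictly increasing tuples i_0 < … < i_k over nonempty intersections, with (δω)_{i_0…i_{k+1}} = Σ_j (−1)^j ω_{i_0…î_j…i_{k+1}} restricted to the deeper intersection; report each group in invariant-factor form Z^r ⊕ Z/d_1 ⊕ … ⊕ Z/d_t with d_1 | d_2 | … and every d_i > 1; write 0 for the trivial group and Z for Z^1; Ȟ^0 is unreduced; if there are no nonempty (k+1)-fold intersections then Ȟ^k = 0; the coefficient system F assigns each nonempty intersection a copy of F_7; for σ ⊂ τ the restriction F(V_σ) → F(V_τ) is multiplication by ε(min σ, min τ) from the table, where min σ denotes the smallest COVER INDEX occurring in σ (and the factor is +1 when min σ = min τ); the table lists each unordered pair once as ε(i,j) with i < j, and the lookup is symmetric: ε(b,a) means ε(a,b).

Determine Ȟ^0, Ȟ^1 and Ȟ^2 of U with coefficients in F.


nonempty intersections:
  V12={b} V14={d,h} V15={f} V16={i} V23={j} V34={e} V56={c,g}
C dims 6,7; δ0: rk_F7 6
Ȟ^0: (6−6)−0=0 ⇒ 0
Ȟ^1: (7−0)−6=1 ⇒ Z/7
Ȟ^2: (0−0)−0=0 ⇒ 0

Ȟ^0(U;F) ≅ 0; Ȟ^1(U;F) ≅ Z/7; Ȟ^2(U;F) ≅ 0


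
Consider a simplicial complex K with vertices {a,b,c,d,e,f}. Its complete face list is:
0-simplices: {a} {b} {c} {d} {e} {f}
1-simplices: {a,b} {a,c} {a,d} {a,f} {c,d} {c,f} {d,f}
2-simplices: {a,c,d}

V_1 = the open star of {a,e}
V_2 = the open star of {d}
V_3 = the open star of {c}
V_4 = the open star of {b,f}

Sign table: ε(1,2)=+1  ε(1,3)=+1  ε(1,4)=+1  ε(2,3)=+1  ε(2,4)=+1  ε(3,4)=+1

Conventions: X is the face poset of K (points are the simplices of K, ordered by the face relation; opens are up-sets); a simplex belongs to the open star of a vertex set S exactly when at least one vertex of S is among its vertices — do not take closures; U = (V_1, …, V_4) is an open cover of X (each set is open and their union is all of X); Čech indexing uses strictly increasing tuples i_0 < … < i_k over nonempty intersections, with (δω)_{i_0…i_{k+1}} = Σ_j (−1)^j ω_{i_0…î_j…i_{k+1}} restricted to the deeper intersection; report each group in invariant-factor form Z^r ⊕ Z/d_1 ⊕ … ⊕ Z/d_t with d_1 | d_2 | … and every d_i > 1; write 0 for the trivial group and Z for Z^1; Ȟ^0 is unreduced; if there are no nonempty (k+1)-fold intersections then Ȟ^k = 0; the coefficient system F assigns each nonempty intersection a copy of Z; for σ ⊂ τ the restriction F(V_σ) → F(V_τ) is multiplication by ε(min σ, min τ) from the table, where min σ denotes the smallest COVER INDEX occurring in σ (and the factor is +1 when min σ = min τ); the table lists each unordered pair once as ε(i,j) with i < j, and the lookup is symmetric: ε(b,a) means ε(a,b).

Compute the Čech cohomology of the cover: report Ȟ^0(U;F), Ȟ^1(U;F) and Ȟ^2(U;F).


nonempty intersections:
  V1={{a},{e},{a,b},{a,c},{a,d},{a,f},{a,c,d}} V2={{d},{a,d},{c,d},{d,f},{a,c,d}} V3={{c},{a,c},{c,d},{c,f},{a,c,d}} V4={{b},{f},{a,b},{a,f},{c,f},{d,f}}
  V12={{a,d},{a,c,d}} V13={{a,c},{a,c,d}} V14={{a,b},{a,f}} V23={{c,d},{a,c,d}} V24={{d,f}} V34={{c,f}}
  V123={{a,c,d}}
C dims 4,6,1; δ0: rk 3, SNF 1^3; δ1: rk 1, SNF 1^1
Ȟ^0: (4−3)−0=1 ⇒ Z
Ȟ^1: (6−1)−3=2 ⇒ Z^2
Ȟ^2: (1−0)−1=0 ⇒ 0

Ȟ^0 ≅ Z, Ȟ^1 ≅ Z^2, Ȟ^2 ≅ 0


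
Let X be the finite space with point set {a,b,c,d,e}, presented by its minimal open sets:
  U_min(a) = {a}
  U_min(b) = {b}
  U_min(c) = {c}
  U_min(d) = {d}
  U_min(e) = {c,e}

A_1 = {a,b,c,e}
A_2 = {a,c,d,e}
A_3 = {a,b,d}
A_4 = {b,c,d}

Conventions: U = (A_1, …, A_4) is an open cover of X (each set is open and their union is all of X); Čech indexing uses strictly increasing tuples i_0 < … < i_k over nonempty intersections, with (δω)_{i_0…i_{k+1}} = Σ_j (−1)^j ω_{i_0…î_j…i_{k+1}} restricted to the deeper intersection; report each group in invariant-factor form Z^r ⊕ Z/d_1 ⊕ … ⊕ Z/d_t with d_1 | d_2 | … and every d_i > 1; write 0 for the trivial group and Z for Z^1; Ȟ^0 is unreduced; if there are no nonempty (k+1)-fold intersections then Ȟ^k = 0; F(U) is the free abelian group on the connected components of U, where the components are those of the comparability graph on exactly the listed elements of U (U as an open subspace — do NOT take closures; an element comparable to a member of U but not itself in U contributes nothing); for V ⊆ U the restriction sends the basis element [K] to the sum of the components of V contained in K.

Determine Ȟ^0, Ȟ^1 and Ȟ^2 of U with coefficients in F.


Ȟ^0(U;F) ≅ Z^4,  Ȟ^1(U;F) ≅ 0,  Ȟ^2(U;F) ≅ 0

intersection data:
  A12={a,c,e} A13={a,b} A14={b,c} A23={a,d} A24={c,d} A34={b,d}
  A123={a} A124={c} A134={b} A234={d}
components per intersection:
  A1: {a} {b} {c,e}
  A2: {a} {c,e} {d}
  A3: {a} {b} {d}
  A4: {b} {c} {d}
  A12: {a} {c,e}
  A13: {a} {b}
  A14: {b} {c}
  A23: {a} {d}
  A24: {c} {d}
  A34: {b} {d}
  A123: {a}
  A124: {c}
  A134: {b}
  A234: {d}
C dims 12,12,4; δ0: rk 8, SNF 1^8; δ1: rk 4, SNF 1^4
Ȟ^0 = (12 − 8) − 0 = 4, so Ȟ^0 ≅ Z^4
Ȟ^1 = (12 − 4) − 8 = 0, so Ȟ^1 ≅ 0
Ȟ^2 = (4 − 0) − 4 = 0, so Ȟ^2 ≅ 0


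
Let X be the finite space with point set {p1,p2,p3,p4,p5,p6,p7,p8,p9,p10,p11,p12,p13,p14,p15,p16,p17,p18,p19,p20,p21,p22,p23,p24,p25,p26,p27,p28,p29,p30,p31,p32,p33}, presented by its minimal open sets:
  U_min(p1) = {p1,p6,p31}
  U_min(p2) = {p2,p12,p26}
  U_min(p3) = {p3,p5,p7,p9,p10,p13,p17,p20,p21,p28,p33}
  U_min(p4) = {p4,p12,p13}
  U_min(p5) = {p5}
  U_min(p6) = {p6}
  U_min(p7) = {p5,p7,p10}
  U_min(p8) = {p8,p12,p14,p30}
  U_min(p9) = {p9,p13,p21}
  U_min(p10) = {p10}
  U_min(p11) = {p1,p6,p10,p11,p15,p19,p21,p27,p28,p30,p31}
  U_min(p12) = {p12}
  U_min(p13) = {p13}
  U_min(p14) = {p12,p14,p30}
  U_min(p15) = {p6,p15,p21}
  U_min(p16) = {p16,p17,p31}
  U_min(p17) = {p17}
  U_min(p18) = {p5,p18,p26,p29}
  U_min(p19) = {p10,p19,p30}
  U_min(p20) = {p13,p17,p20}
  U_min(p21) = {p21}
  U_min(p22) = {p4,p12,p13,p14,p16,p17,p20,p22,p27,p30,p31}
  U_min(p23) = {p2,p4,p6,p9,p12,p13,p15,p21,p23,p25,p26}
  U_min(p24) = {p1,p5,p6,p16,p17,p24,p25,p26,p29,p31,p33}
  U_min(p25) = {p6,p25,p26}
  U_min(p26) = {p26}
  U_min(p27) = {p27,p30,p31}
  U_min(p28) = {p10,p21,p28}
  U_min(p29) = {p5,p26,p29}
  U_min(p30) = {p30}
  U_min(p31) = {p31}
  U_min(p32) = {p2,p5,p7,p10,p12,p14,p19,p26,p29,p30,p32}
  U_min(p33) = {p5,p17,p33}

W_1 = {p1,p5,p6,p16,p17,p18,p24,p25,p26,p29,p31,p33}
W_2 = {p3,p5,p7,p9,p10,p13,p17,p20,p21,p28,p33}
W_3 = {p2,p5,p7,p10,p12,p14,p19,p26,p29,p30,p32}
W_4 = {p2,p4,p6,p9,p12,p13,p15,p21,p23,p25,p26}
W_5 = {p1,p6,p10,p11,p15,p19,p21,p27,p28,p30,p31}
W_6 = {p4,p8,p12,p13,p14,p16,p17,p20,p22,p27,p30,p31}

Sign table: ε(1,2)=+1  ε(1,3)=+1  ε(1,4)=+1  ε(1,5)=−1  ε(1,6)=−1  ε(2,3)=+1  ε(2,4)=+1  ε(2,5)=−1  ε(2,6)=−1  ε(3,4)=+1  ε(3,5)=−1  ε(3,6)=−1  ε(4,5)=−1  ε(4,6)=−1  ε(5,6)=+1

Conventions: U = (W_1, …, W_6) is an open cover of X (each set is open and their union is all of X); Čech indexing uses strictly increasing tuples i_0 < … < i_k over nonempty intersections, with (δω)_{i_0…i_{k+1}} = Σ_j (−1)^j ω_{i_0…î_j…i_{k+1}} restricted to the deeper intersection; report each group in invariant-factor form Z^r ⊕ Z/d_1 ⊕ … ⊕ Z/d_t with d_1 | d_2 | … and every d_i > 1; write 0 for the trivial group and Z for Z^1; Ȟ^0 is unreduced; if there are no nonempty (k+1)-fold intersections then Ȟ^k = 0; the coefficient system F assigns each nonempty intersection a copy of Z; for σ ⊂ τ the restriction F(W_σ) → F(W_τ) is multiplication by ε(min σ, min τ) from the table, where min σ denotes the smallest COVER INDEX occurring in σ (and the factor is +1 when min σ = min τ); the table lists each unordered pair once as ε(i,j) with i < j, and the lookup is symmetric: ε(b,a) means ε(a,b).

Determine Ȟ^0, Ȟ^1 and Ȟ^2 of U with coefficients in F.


Ȟ^0 ≅ Z,  Ȟ^1 ≅ 0,  Ȟ^2 ≅ Z/2

nonempty intersections:
  W12={p5,p17,p33} W13={p5,p26,p29} W14={p6,p25,p26} W15={p1,p6,p31} W16={p16,p17,p31} W23={p5,p7,p10} W24={p9,p13,p21} W25={p10,p21,p28} W26={p13,p17,p20} W34={p2,p12,p26} W35={p10,p19,p30} W36={p12,p14,p30} W45={p6,p15,p21} W46={p4,p12,p13} W56={p27,p30,p31}
  W123={p5} W126={p17} W134={p26} W145={p6} W156={p31} W235={p10} W245={p21} W246={p13} W346={p12} W356={p30}
C dims 6,15,10; δ0: rk 5, SNF 1^5; δ1: rk 10, SNF 1^9·2
Ȟ^0: (6−5)−0=1 ⇒ Z
Ȟ^1: (15−10)−5=0 ⇒ 0
Ȟ^2: (10−0)−10=0 plus torsion [2] ⇒ Z/2


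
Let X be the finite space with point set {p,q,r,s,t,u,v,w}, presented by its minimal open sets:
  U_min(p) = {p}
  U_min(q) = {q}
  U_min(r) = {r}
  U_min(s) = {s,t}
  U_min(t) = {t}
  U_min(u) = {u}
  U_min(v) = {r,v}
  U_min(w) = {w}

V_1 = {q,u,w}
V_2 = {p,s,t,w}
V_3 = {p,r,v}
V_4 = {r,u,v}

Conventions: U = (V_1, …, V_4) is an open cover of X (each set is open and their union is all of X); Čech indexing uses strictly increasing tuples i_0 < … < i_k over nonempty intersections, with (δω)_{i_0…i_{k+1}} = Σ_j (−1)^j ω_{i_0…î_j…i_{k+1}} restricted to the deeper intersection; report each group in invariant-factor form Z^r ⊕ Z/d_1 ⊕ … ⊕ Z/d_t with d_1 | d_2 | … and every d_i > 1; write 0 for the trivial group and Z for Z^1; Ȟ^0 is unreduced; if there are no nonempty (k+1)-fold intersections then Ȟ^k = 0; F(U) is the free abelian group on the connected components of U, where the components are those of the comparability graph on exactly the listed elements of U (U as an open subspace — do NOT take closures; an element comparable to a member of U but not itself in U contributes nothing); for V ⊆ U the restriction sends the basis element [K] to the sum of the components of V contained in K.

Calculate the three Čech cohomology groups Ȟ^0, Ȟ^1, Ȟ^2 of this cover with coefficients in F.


nonempty overlaps:
  V12={w} V14={u} V23={p} V34={r,v}
components per intersection:
  V1: {q} {u} {w}
  V2: {p} {s,t} {w}
  V3: {p} {r,v}
  V4: {r,v} {u}
  V12: {w}
  V14: {u}
  V23: {p}
  V34: {r,v}
C dims 10,4; δ0: rk 4, SNF 1^4
degree 0: 10−4−0 = 6 → Ȟ^0 ≅ Z^6
degree 1: 4−0−4 = 0 → Ȟ^1 ≅ 0
degree 2: 0−0−0 = 0 → Ȟ^2 ≅ 0

Ȟ^0 ≅ Z^6, Ȟ^1 ≅ 0 and Ȟ^2 ≅ 0


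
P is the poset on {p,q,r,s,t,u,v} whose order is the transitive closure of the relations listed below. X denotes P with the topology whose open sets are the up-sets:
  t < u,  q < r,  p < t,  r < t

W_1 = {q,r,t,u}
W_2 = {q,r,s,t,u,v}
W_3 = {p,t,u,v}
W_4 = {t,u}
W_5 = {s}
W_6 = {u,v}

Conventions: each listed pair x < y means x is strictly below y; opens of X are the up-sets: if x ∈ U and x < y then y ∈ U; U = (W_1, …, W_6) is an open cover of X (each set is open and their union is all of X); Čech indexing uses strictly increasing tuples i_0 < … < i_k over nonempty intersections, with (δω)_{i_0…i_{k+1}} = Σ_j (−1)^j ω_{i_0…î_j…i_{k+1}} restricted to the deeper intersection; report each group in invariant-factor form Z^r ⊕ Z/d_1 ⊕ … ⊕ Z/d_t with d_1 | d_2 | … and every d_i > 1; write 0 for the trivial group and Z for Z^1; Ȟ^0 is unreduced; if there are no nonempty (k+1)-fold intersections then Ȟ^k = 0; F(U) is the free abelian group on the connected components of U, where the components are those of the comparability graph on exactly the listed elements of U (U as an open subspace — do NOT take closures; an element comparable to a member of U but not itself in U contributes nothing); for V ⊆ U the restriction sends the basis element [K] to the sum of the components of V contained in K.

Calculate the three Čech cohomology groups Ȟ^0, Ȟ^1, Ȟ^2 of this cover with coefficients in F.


Ȟ^0 ≅ Z^3; Ȟ^1 ≅ 0; Ȟ^2 ≅ 0

nonempty intersections:
  W12={q,r,t,u} W13={t,u} W14={t,u} W16={u} W23={t,u,v} W24={t,u} W25={s} W26={u,v} W34={t,u} W36={u,v} W46={u}
  W123={t,u} W124={t,u} W126={u} W134={t,u} W136={u} W146={u} W234={t,u} W236={u,v} W246={u} W346={u}
  W1234={t,u} W1236={u} W1246={u} W1346={u} W2346={u}
  W12346={u}
components per intersection:
  W1: {q,r,t,u}
  W2: {q,r,t,u} {s} {v}
  W3: {p,t,u} {v}
  W4: {t,u}
  W5: {s}
  W6: {u} {v}
  W12: {q,r,t,u}
  W13: {t,u}
  W14: {t,u}
  W16: {u}
  W23: {t,u} {v}
  W24: {t,u}
  W25: {s}
  W26: {u} {v}
  W34: {t,u}
  W36: {u} {v}
  W46: {u}
  W123: {t,u}
  W124: {t,u}
  W126: {u}
  W134: {t,u}
  W136: {u}
  W146: {u}
  W234: {t,u}
  W236: {u} {v}
  W246: {u}
  W346: {u}
  W1234: {t,u}
  W1236: {u}
  W1246: {u}
  W1346: {u}
  W2346: {u}
  W12346: {u}
C dims 10,14,11,5; δ0: rk 7, SNF 1^7; δ1: rk 7, SNF 1^7; δ2: rk 4, SNF 1^4
Ȟ^0: (10−7)−0=3 ⇒ Z^3
Ȟ^1: (14−7)−7=0 ⇒ 0
Ȟ^2: (11−4)−7=0 ⇒ 0


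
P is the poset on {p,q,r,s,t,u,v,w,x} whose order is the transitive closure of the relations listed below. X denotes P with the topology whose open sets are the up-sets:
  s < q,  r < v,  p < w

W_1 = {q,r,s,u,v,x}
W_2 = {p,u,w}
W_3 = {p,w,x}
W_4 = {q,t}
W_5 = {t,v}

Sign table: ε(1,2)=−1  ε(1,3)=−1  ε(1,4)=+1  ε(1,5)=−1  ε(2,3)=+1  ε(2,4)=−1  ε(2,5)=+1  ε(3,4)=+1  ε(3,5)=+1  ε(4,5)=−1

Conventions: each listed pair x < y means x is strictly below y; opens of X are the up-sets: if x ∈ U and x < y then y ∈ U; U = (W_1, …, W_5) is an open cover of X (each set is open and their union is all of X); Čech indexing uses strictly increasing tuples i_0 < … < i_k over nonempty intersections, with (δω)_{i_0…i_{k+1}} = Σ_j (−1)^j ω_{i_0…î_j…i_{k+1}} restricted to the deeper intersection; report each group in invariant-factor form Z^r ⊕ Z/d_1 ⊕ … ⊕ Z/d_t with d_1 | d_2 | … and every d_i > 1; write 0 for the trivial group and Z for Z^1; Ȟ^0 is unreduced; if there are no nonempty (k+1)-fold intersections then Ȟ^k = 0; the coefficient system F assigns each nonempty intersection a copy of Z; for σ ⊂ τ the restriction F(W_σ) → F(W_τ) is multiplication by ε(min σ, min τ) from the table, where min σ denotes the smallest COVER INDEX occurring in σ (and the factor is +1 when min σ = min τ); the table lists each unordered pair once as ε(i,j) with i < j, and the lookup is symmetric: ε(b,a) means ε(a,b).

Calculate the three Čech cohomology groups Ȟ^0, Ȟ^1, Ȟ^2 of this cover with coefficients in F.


Ȟ^0(U;F) ≅ Z,  Ȟ^1(U;F) ≅ Z^2,  Ȟ^2(U;F) ≅ 0

nerve simplices:
  W12={u} W13={x} W14={q} W15={v} W23={p,w} W45={t}
C dims 5,6; δ0: rk 4, SNF 1^4
degree 0: 5−4−0 = 1 → Ȟ^0 ≅ Z
degree 1: 6−0−4 = 2 → Ȟ^1 ≅ Z^2
degree 2: 0−0−0 = 0 → Ȟ^2 ≅ 0


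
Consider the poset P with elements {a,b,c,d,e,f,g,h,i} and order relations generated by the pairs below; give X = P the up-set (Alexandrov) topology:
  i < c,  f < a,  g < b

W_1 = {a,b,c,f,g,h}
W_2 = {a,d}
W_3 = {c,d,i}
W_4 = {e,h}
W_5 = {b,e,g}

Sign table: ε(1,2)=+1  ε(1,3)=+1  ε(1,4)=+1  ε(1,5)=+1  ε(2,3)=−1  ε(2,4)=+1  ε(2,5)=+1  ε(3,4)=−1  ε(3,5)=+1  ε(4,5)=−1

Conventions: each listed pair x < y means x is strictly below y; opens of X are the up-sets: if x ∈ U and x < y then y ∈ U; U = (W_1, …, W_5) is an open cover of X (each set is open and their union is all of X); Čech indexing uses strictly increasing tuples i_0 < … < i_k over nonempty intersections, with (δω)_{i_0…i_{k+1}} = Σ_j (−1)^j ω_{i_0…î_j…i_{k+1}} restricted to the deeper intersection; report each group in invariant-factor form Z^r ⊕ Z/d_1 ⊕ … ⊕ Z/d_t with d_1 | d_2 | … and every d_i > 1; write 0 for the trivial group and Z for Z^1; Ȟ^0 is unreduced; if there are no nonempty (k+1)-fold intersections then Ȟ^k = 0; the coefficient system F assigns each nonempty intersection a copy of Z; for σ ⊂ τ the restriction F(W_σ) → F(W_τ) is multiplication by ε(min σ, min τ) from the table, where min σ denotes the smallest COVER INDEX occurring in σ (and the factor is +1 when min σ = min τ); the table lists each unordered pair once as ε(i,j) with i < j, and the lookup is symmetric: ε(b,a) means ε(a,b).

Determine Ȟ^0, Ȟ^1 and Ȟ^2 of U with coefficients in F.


Ȟ^0 = 0,  Ȟ^1 = Z ⊕ Z/2,  Ȟ^2 = 0

nerve simplices:
  W12={a} W13={c} W14={h} W15={b,g} W23={d} W45={e}
C dims 5,6; δ0: rk 5, SNF 1^4·2
degree 0: 5−5−0 = 0 → Ȟ^0 ≅ 0
degree 1: 6−0−5 = 1 plus torsion [2] → Ȟ^1 ≅ Z ⊕ Z/2
degree 2: 0−0−0 = 0 → Ȟ^2 ≅ 0


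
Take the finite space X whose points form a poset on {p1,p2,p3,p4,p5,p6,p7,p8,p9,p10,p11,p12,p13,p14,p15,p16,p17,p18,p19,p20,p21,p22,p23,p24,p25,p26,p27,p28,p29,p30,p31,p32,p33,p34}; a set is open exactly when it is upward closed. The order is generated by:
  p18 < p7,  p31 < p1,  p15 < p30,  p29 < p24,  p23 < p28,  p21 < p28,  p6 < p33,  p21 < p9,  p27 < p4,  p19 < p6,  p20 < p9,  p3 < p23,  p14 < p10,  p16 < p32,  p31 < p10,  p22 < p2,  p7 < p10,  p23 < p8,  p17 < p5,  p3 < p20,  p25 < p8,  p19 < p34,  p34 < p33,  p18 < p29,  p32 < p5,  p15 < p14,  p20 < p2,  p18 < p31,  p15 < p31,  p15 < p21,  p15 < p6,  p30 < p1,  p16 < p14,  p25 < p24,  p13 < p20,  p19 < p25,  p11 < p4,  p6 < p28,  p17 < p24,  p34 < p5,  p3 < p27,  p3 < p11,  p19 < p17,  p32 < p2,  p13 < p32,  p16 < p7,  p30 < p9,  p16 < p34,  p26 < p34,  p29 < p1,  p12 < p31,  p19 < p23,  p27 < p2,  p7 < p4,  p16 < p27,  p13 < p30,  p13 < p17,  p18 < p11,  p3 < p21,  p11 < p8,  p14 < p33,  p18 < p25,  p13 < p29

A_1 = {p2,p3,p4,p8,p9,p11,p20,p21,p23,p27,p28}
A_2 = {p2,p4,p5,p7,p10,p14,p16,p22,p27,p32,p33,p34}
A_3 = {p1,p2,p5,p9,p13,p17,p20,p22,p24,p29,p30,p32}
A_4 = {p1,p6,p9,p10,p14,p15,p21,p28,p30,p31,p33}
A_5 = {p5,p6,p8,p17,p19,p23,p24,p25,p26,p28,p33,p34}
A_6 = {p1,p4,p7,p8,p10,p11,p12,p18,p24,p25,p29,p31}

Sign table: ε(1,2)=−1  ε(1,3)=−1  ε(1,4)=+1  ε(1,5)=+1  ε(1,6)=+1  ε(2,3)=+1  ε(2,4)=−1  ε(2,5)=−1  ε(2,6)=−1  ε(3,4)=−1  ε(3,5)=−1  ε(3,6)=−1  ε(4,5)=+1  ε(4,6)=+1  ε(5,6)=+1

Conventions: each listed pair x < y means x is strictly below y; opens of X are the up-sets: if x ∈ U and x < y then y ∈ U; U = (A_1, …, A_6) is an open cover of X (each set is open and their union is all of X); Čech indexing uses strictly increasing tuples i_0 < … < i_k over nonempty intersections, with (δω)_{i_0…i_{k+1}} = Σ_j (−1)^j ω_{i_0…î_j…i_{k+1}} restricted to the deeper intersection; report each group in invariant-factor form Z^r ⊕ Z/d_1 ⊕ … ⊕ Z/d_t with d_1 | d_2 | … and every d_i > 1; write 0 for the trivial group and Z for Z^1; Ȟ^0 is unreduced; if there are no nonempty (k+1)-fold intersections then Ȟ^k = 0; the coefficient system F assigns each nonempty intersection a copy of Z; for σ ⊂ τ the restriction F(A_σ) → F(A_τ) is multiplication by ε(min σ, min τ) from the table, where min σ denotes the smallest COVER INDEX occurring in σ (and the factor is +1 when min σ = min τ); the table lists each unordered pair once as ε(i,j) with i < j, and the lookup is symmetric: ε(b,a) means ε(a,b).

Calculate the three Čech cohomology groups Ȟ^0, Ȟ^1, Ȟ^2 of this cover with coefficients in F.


nerve of the cover:
  A12={p2,p4,p27} A13={p2,p9,p20} A14={p9,p21,p28} A15={p8,p23,p28} A16={p4,p8,p11} A23={p2,p5,p22,p32} A24={p10,p14,p33} A25={p5,p33,p34} A26={p4,p7,p10} A34={p1,p9,p30} A35={p5,p17,p24} A36={p1,p24,p29} A45={p6,p28,p33} A46={p1,p10,p31} A56={p8,p24,p25}
  A123={p2} A126={p4} A134={p9} A145={p28} A156={p8} A235={p5} A245={p33} A246={p10} A346={p1} A356={p24}
C dims 6,15,10; δ0: rk 5, SNF 1^5; δ1: rk 10, SNF 1^9·2
Ȟ^0 = (6 − 5) − 0 = 1, so Ȟ^0 ≅ Z
Ȟ^1 = (15 − 10) − 5 = 0, so Ȟ^1 ≅ 0
Ȟ^2 = (10 − 0) − 10 = 0 plus torsion [2], so Ȟ^2 ≅ Z/2

Ȟ^0(U;F) ≅ Z; Ȟ^1(U;F) ≅ 0; Ȟ^2(U;F) ≅ Z/2


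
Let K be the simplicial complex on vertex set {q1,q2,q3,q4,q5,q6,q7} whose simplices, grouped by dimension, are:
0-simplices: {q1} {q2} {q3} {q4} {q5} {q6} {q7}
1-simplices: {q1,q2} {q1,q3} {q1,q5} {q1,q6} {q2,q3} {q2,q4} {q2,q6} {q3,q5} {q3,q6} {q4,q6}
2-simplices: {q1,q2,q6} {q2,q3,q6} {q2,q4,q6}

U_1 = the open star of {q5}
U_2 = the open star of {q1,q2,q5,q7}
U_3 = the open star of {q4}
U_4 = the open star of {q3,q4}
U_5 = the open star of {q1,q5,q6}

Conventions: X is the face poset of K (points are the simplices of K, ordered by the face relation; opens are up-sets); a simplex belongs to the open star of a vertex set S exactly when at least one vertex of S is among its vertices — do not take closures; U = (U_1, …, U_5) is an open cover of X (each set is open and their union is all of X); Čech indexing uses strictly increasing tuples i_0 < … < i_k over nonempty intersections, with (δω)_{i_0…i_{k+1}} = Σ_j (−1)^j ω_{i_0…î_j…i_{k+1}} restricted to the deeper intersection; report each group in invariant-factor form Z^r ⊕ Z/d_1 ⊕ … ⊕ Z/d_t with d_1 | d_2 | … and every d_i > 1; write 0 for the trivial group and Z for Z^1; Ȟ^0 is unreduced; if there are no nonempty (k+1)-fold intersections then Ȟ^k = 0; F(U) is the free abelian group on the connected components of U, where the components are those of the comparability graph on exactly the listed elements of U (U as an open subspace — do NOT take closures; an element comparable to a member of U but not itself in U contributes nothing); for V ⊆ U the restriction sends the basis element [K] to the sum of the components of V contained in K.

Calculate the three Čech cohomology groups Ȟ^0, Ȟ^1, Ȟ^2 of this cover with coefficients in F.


cover nerve:
  U1={{q5},{q1,q5},{q3,q5}} U2={{q1},{q2},{q5},{q7},{q1,q2},{q1,q3},{q1,q5},{q1,q6},{q2,q3},{q2,q4},{q2,q6},{q3,q5},{q1,q2,q6},{q2,q3,q6},{q2,q4,q6}} U3={{q4},{q2,q4},{q4,q6},{q2,q4,q6}} U4={{q3},{q4},{q1,q3},{q2,q3},{q2,q4},{q3,q5},{q3,q6},{q4,q6},{q2,q3,q6},{q2,q4,q6}} U5={{q1},{q5},{q6},{q1,q2},{q1,q3},{q1,q5},{q1,q6},{q2,q6},{q3,q5},{q3,q6},{q4,q6},{q1,q2,q6},{q2,q3,q6},{q2,q4,q6}}
  U12={{q5},{q1,q5},{q3,q5}} U14={{q3,q5}} U15={{q5},{q1,q5},{q3,q5}} U23={{q2,q4},{q2,q4,q6}} U24={{q1,q3},{q2,q3},{q2,q4},{q3,q5},{q2,q3,q6},{q2,q4,q6}} U25={{q1},{q5},{q1,q2},{q1,q3},{q1,q5},{q1,q6},{q2,q6},{q3,q5},{q1,q2,q6},{q2,q3,q6},{q2,q4,q6}} U34={{q4},{q2,q4},{q4,q6},{q2,q4,q6}} U35={{q4,q6},{q2,q4,q6}} U45={{q1,q3},{q3,q5},{q3,q6},{q4,q6},{q2,q3,q6},{q2,q4,q6}}
  U124={{q3,q5}} U125={{q5},{q1,q5},{q3,q5}} U145={{q3,q5}} U234={{q2,q4},{q2,q4,q6}} U235={{q2,q4,q6}} U245={{q1,q3},{q3,q5},{q2,q3,q6},{q2,q4,q6}} U345={{q4,q6},{q2,q4,q6}}
  U1245={{q3,q5}} U2345={{q2,q4,q6}}
components per intersection:
  U1: {{q5},{q1,q5},{q3,q5}}
  U2: {{q1},{q2},{q5},{q1,q2},{q1,q3},{q1,q5},{q1,q6},{q2,q3},{q2,q4},{q2,q6},{q3,q5},{q1,q2,q6},{q2,q3,q6},{q2,q4,q6}} {{q7}}
  U3: {{q4},{q2,q4},{q4,q6},{q2,q4,q6}}
  U4: {{q3},{q1,q3},{q2,q3},{q3,q5},{q3,q6},{q2,q3,q6}} {{q4},{q2,q4},{q4,q6},{q2,q4,q6}}
  U5: {{q1},{q5},{q6},{q1,q2},{q1,q3},{q1,q5},{q1,q6},{q2,q6},{q3,q5},{q3,q6},{q4,q6},{q1,q2,q6},{q2,q3,q6},{q2,q4,q6}}
  U12: {{q5},{q1,q5},{q3,q5}}
  U14: {{q3,q5}}
  U15: {{q5},{q1,q5},{q3,q5}}
  U23: {{q2,q4},{q2,q4,q6}}
  U24: {{q1,q3}} {{q2,q3},{q2,q3,q6}} {{q2,q4},{q2,q4,q6}} {{q3,q5}}
  U25: {{q1},{q5},{q1,q2},{q1,q3},{q1,q5},{q1,q6},{q2,q6},{q3,q5},{q1,q2,q6},{q2,q3,q6},{q2,q4,q6}}
  U34: {{q4},{q2,q4},{q4,q6},{q2,q4,q6}}
  U35: {{q4,q6},{q2,q4,q6}}
  U45: {{q1,q3}} {{q3,q5}} {{q3,q6},{q2,q3,q6}} {{q4,q6},{q2,q4,q6}}
  U124: {{q3,q5}}
  U125: {{q5},{q1,q5},{q3,q5}}
  U145: {{q3,q5}}
  U234: {{q2,q4},{q2,q4,q6}}
  U235: {{q2,q4,q6}}
  U245: {{q1,q3}} {{q3,q5}} {{q2,q3,q6}} {{q2,q4,q6}}
  U345: {{q4,q6},{q2,q4,q6}}
  U1245: {{q3,q5}}
  U2345: {{q2,q4,q6}}
C dims 7,15,10,2; δ0: rk 5, SNF 1^5; δ1: rk 8, SNF 1^8; δ2: rk 2, SNF 1^2
Ȟ^0: (7−5)−0=2 ⇒ Z^2
Ȟ^1: (15−8)−5=2 ⇒ Z^2
Ȟ^2: (10−2)−8=0 ⇒ 0

Ȟ^0 = Z^2,  Ȟ^1 = Z^2,  Ȟ^2 = 0


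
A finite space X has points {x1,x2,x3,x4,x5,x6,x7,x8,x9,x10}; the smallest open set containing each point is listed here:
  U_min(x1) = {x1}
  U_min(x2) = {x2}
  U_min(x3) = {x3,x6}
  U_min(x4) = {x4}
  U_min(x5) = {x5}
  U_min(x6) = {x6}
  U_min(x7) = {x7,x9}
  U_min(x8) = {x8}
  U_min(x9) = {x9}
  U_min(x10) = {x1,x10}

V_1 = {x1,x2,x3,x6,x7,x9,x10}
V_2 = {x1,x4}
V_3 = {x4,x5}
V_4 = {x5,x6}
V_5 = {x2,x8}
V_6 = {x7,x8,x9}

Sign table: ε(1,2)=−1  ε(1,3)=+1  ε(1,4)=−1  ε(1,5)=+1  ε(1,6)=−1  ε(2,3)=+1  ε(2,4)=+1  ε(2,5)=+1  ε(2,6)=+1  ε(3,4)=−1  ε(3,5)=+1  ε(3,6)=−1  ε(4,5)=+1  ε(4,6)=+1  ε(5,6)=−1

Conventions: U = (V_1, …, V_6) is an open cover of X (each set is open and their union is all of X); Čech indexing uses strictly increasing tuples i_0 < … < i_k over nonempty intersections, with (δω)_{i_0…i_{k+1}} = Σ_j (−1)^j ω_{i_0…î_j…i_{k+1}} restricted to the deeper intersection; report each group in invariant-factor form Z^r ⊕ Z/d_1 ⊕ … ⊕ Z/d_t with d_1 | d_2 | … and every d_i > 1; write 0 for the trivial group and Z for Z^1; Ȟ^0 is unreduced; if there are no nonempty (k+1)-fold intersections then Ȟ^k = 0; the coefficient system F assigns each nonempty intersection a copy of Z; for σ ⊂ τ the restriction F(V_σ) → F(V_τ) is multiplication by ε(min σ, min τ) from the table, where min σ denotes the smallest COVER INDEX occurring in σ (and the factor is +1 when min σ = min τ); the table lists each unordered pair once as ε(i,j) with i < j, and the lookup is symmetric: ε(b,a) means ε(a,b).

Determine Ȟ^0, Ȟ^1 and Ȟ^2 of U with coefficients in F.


Ȟ^0 ≅ 0, Ȟ^1 ≅ Z ⊕ Z/2 and Ȟ^2 ≅ 0

cover nerve:
  V12={x1} V14={x6} V15={x2} V16={x7,x9} V23={x4} V34={x5} V56={x8}
C dims 6,7; δ0: rk 6, SNF 1^5·2
Ȟ^0: (6−6)−0=0 ⇒ 0
Ȟ^1: (7−0)−6=1 plus torsion [2] ⇒ Z ⊕ Z/2
Ȟ^2: (0−0)−0=0 ⇒ 0


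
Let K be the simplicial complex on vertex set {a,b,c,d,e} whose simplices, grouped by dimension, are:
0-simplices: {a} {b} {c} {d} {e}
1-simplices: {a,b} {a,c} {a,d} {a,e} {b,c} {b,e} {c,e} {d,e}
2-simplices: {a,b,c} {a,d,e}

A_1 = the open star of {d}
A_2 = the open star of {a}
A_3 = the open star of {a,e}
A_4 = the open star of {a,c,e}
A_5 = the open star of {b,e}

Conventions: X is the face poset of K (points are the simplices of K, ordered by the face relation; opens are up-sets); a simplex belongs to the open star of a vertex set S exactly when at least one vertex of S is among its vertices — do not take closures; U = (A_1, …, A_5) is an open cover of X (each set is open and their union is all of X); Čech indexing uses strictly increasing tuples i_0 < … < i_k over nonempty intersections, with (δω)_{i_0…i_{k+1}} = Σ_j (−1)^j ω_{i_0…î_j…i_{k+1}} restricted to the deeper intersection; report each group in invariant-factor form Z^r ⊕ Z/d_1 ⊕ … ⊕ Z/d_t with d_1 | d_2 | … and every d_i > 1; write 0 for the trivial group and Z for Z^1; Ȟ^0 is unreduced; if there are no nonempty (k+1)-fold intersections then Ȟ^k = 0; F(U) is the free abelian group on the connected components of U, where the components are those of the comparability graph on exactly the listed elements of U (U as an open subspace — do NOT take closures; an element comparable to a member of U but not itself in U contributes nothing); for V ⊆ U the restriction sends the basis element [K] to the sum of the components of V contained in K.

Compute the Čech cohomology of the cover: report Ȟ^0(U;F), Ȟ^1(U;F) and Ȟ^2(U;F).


nonempty intersections:
  A1={{d},{a,d},{d,e},{a,d,e}} A2={{a},{a,b},{a,c},{a,d},{a,e},{a,b,c},{a,d,e}} A3={{a},{e},{a,b},{a,c},{a,d},{a,e},{b,e},{c,e},{d,e},{a,b,c},{a,d,e}} A4={{a},{c},{e},{a,b},{a,c},{a,d},{a,e},{b,c},{b,e},{c,e},{d,e},{a,b,c},{a,d,e}} A5={{b},{e},{a,b},{a,e},{b,c},{b,e},{c,e},{d,e},{a,b,c},{a,d,e}}
  A12={{a,d},{a,d,e}} A13={{a,d},{d,e},{a,d,e}} A14={{a,d},{d,e},{a,d,e}} A15={{d,e},{a,d,e}} A23={{a},{a,b},{a,c},{a,d},{a,e},{a,b,c},{a,d,e}} A24={{a},{a,b},{a,c},{a,d},{a,e},{a,b,c},{a,d,e}} A25={{a,b},{a,e},{a,b,c},{a,d,e}} A34={{a},{e},{a,b},{a,c},{a,d},{a,e},{b,e},{c,e},{d,e},{a,b,c},{a,d,e}} A35={{e},{a,b},{a,e},{b,e},{c,e},{d,e},{a,b,c},{a,d,e}} A45={{e},{a,b},{a,e},{b,c},{b,e},{c,e},{d,e},{a,b,c},{a,d,e}}
  A123={{a,d},{a,d,e}} A124={{a,d},{a,d,e}} A125={{a,d,e}} A134={{a,d},{d,e},{a,d,e}} A135={{d,e},{a,d,e}} A145={{d,e},{a,d,e}} A234={{a},{a,b},{a,c},{a,d},{a,e},{a,b,c},{a,d,e}} A235={{a,b},{a,e},{a,b,c},{a,d,e}} A245={{a,b},{a,e},{a,b,c},{a,d,e}} A345={{e},{a,b},{a,e},{b,e},{c,e},{d,e},{a,b,c},{a,d,e}}
  A1234={{a,d},{a,d,e}} A1235={{a,d,e}} A1245={{a,d,e}} A1345={{d,e},{a,d,e}} A2345={{a,b},{a,e},{a,b,c},{a,d,e}}
  A12345={{a,d,e}}
components per intersection:
  A1: {{d},{a,d},{d,e},{a,d,e}}
  A2: {{a},{a,b},{a,c},{a,d},{a,e},{a,b,c},{a,d,e}}
  A3: {{a},{e},{a,b},{a,c},{a,d},{a,e},{b,e},{c,e},{d,e},{a,b,c},{a,d,e}}
  A4: {{a},{c},{e},{a,b},{a,c},{a,d},{a,e},{b,c},{b,e},{c,e},{d,e},{a,b,c},{a,d,e}}
  A5: {{b},{e},{a,b},{a,e},{b,c},{b,e},{c,e},{d,e},{a,b,c},{a,d,e}}
  A12: {{a,d},{a,d,e}}
  A13: {{a,d},{d,e},{a,d,e}}
  A14: {{a,d},{d,e},{a,d,e}}
  A15: {{d,e},{a,d,e}}
  A23: {{a},{a,b},{a,c},{a,d},{a,e},{a,b,c},{a,d,e}}
  A24: {{a},{a,b},{a,c},{a,d},{a,e},{a,b,c},{a,d,e}}
  A25: {{a,b},{a,b,c}} {{a,e},{a,d,e}}
  A34: {{a},{e},{a,b},{a,c},{a,d},{a,e},{b,e},{c,e},{d,e},{a,b,c},{a,d,e}}
  A35: {{e},{a,e},{b,e},{c,e},{d,e},{a,d,e}} {{a,b},{a,b,c}}
  A45: {{e},{a,e},{b,e},{c,e},{d,e},{a,d,e}} {{a,b},{b,c},{a,b,c}}
  A123: {{a,d},{a,d,e}}
  A124: {{a,d},{a,d,e}}
  A125: {{a,d,e}}
  A134: {{a,d},{d,e},{a,d,e}}
  A135: {{d,e},{a,d,e}}
  A145: {{d,e},{a,d,e}}
  A234: {{a},{a,b},{a,c},{a,d},{a,e},{a,b,c},{a,d,e}}
  A235: {{a,b},{a,b,c}} {{a,e},{a,d,e}}
  A245: {{a,b},{a,b,c}} {{a,e},{a,d,e}}
  A345: {{e},{a,e},{b,e},{c,e},{d,e},{a,d,e}} {{a,b},{a,b,c}}
  A1234: {{a,d},{a,d,e}}
  A1235: {{a,d,e}}
  A1245: {{a,d,e}}
  A1345: {{d,e},{a,d,e}}
  A2345: {{a,b},{a,b,c}} {{a,e},{a,d,e}}
  A12345: {{a,d,e}}
C dims 5,13,13,6; δ0: rk 4, SNF 1^4; δ1: rk 8, SNF 1^8; δ2: rk 5, SNF 1^5
Ȟ^0: (5−4)−0=1 ⇒ Z
Ȟ^1: (13−8)−4=1 ⇒ Z
Ȟ^2: (13−5)−8=0 ⇒ 0

Ȟ^0(U;F) ≅ Z, Ȟ^1(U;F) ≅ Z and Ȟ^2(U;F) ≅ 0


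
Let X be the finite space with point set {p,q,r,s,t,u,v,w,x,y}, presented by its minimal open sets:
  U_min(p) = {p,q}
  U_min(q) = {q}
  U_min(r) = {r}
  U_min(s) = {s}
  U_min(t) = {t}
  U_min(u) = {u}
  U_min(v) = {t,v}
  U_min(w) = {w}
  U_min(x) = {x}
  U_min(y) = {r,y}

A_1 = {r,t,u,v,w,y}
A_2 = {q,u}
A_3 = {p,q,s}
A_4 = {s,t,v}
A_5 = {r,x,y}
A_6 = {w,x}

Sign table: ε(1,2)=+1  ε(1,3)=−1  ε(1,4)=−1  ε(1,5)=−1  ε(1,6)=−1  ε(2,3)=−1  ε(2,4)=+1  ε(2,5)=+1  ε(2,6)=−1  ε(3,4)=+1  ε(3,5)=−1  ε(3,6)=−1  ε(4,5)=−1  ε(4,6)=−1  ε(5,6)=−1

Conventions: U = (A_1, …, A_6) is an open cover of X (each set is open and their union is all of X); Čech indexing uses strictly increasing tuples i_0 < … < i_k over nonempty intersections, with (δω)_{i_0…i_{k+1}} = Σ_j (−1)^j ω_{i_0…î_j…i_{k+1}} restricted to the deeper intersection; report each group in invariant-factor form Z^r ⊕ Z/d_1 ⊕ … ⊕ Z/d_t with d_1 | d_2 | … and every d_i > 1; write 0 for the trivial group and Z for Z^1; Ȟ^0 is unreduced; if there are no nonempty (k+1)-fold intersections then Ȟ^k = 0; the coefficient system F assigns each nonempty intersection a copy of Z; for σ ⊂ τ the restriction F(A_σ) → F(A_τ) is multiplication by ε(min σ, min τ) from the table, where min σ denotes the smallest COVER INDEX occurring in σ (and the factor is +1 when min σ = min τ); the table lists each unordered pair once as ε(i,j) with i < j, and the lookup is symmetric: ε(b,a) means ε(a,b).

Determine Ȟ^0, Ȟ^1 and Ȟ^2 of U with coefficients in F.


cover nerve:
  A12={u} A14={t,v} A15={r,y} A16={w} A23={q} A34={s} A56={x}
C dims 6,7; δ0: rk 6, SNF 1^5·2
Ȟ^0: (6−6)−0=0 ⇒ 0
Ȟ^1: (7−0)−6=1 plus torsion [2] ⇒ Z ⊕ Z/2
Ȟ^2: (0−0)−0=0 ⇒ 0

Ȟ^0 ≅ 0,  Ȟ^1 ≅ Z ⊕ Z/2,  Ȟ^2 ≅ 0


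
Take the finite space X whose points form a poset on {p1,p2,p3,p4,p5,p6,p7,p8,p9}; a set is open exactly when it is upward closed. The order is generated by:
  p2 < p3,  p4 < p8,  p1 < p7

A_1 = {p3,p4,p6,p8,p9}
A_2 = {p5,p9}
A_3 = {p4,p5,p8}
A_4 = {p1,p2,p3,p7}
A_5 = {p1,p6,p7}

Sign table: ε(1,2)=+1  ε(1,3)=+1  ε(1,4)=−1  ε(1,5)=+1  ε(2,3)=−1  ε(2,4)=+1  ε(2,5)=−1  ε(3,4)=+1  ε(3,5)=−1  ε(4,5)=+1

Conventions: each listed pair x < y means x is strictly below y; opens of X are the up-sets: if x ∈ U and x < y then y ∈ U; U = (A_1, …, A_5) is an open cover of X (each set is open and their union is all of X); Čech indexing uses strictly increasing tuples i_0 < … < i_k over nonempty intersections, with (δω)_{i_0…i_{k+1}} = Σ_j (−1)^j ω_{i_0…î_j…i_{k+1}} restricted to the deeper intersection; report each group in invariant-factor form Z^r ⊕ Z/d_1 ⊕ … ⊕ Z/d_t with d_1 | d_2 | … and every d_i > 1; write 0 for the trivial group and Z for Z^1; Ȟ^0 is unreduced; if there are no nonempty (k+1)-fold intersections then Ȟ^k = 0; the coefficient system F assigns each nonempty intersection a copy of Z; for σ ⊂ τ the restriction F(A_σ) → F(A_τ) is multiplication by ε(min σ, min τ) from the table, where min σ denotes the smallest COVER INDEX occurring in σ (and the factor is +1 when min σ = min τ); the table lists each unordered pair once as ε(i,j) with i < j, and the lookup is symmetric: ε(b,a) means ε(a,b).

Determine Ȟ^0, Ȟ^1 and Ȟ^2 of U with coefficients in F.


Ȟ^0(U;F) ≅ 0,  Ȟ^1(U;F) ≅ Z ⊕ Z/2,  Ȟ^2(U;F) ≅ 0

cover nerve:
  A12={p9} A13={p4,p8} A14={p3} A15={p6} A23={p5} A45={p1,p7}
C dims 5,6; δ0: rk 5, SNF 1^4·2
Ȟ^0: (5−5)−0=0 ⇒ 0
Ȟ^1: (6−0)−5=1 plus torsion [2] ⇒ Z ⊕ Z/2
Ȟ^2: (0−0)−0=0 ⇒ 0


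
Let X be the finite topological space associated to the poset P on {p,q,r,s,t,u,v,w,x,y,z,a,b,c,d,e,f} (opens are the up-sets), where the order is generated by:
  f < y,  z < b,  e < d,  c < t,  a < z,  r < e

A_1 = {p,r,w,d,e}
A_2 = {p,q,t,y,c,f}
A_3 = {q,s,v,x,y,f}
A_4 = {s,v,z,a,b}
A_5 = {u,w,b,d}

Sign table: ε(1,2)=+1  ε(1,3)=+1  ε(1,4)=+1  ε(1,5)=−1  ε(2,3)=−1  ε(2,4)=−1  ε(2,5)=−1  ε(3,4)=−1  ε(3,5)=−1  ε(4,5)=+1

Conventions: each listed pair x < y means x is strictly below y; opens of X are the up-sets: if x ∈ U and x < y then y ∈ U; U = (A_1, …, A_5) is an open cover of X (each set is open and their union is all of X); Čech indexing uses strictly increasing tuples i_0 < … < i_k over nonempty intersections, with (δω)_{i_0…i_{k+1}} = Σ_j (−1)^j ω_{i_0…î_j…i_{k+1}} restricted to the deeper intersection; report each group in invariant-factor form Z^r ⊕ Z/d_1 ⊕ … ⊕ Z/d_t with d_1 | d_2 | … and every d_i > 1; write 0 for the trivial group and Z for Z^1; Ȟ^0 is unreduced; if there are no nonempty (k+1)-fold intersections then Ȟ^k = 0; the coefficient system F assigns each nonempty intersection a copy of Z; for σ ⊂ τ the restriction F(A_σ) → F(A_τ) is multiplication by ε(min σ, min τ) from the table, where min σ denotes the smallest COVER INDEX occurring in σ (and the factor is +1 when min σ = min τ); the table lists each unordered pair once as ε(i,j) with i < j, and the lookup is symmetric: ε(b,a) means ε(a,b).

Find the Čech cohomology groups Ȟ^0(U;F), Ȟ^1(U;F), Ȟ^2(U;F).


nonempty overlaps:
  A12={p} A15={w,d} A23={q,y,f} A34={s,v} A45={b}
C dims 5,5; δ0: rk 5, SNF 1^4·2
degree 0: 5−5−0 = 0 → Ȟ^0 ≅ 0
degree 1: 5−0−5 = 0 plus torsion [2] → Ȟ^1 ≅ Z/2
degree 2: 0−0−0 = 0 → Ȟ^2 ≅ 0

Ȟ^0(U;F) ≅ 0; Ȟ^1(U;F) ≅ Z/2; Ȟ^2(U;F) ≅ 0


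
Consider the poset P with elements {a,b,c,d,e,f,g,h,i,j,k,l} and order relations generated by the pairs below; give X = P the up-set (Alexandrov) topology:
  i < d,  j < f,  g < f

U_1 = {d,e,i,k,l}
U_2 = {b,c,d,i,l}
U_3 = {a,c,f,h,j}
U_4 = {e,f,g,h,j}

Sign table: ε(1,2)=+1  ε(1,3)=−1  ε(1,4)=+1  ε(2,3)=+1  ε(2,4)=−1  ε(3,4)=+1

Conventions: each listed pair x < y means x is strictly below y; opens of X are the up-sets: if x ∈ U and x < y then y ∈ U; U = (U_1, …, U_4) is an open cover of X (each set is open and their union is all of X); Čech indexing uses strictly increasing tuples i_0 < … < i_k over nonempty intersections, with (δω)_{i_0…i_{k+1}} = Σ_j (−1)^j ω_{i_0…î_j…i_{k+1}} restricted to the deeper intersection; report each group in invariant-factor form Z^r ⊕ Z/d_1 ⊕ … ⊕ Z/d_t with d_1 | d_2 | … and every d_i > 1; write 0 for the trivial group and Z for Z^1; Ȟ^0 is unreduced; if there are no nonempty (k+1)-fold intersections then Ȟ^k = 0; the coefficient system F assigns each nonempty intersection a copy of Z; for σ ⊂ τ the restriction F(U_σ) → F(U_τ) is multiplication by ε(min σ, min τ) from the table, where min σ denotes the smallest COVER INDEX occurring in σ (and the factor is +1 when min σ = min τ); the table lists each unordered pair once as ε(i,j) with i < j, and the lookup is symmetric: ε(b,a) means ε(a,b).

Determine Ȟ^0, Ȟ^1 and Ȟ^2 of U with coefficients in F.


Ȟ^0(U;F) ≅ Z; Ȟ^1(U;F) ≅ Z; Ȟ^2(U;F) ≅ 0

nonempty intersections:
  U12={d,i,l} U14={e} U23={c} U34={f,h,j}
C dims 4,4; δ0: rk 3, SNF 1^3
Ȟ^0: (4−3)−0=1 ⇒ Z
Ȟ^1: (4−0)−3=1 ⇒ Z
Ȟ^2: (0−0)−0=0 ⇒ 0


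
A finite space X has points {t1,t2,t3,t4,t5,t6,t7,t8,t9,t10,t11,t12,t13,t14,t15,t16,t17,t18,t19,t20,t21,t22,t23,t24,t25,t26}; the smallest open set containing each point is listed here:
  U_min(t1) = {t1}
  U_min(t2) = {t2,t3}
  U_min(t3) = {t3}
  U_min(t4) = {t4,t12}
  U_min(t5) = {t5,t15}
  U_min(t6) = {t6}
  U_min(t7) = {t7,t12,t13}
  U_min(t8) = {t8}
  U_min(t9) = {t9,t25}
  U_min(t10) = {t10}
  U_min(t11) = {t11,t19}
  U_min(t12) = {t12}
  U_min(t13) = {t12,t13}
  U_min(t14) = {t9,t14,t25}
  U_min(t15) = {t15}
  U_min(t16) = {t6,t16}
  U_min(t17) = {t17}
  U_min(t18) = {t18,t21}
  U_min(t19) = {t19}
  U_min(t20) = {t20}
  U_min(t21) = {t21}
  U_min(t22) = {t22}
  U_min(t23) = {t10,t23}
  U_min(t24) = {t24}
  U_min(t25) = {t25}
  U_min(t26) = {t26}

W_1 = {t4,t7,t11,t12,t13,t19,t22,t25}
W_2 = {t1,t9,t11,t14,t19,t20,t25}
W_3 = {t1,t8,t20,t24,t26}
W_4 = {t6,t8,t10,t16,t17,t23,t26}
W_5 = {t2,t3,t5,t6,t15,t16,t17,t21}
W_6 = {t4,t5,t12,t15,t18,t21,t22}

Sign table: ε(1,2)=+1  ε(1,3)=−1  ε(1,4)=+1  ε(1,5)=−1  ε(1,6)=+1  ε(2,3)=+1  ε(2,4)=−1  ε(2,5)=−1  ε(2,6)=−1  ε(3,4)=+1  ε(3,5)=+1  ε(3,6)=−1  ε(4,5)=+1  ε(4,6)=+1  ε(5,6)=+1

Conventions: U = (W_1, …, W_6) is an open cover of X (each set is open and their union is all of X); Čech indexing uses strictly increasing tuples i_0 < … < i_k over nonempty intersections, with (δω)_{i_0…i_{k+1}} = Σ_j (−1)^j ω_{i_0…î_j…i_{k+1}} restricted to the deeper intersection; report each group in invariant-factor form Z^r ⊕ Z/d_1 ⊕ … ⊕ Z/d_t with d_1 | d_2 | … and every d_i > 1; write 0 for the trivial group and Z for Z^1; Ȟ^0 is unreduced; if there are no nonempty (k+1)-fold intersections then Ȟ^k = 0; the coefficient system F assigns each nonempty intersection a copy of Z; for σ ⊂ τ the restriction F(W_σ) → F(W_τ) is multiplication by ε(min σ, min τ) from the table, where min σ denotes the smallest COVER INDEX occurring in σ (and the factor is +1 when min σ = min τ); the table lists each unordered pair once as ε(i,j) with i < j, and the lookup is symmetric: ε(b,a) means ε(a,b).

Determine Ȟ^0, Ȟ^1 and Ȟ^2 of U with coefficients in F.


nonempty overlaps:
  W12={t11,t19,t25} W16={t4,t12,t22} W23={t1,t20} W34={t8,t26} W45={t6,t16,t17} W56={t5,t15,t21}
C dims 6,6; δ0: rk 5, SNF 1^5
degree 0: 6−5−0 = 1 → Ȟ^0 ≅ Z
degree 1: 6−0−5 = 1 → Ȟ^1 ≅ Z
degree 2: 0−0−0 = 0 → Ȟ^2 ≅ 0

Ȟ^0 ≅ Z, Ȟ^1 ≅ Z and Ȟ^2 ≅ 0
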